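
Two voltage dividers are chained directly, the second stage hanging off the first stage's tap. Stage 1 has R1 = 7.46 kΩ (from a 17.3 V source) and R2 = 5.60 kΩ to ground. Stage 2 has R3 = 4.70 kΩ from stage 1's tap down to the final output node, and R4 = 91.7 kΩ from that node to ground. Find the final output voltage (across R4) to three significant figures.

V_out ≈ 6.83 V

Stage 2 presents R3+R4 = 96.40 kΩ as a load on stage 1's tap.
Stage 1's lower leg becomes R2‖(R3+R4) = 5.293 kΩ, so V_mid = 17.3 × 5.293/12.75 = 7.180 V.
Stage 2 is itself unloaded: V_out = V_mid × R4/(R3+R4) = 7.180 × 91.7/96.40 = 6.83 V.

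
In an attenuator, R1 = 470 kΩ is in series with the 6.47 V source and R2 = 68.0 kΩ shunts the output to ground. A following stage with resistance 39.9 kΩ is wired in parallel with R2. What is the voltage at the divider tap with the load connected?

The load sits in parallel with R2: R2‖R_L = (68.0 × 39.9) / (68.0 + 39.9) = 25.15 kΩ.
V_out = 6.47 × 25.15 / (470 + 25.15) = 6.47 × 25.15/495.1 = 0.329 V.

V_out ≈ 0.329 V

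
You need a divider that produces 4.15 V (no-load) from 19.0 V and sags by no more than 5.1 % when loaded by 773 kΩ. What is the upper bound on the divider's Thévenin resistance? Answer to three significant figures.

R_th ≤ 41.5 kΩ

Loading drop = R_th/(R_th + R_L) ≤ 0.0510, so R_th ≤ R_L · ε/(1−ε) = 773 kΩ × 0.0510/0.9490 = 41.5 kΩ.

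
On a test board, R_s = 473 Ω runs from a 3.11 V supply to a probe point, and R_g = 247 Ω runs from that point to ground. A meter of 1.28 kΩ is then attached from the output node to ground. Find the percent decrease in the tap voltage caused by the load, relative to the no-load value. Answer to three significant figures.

The divider's output (Thévenin) resistance is R_s‖R_g = 162.3 Ω.
Fractional drop under load = R_th/(R_th + R_L) = 162.3 / (162.3 + 1280) = 0.1125.
So the output falls by 11.3 %.

11.3 %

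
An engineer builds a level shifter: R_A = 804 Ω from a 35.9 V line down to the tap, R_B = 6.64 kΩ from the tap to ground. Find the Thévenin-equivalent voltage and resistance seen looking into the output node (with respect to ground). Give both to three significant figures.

V_th = 32.0 V, R_th = 717 Ω

V_th is the open-circuit tap voltage: 35.9 × 6640/(804 + 6640) = 32.0 V.
With the supply zeroed, R_A and R_B appear in parallel from the tap: R_th = R_A‖R_B = (804 × 6640)/7444 = 717 Ω.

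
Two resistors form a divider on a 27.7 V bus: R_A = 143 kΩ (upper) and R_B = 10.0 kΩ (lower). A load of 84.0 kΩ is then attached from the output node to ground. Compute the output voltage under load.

The load sits in parallel with R_B: R_B‖R_L = (10.0 × 84.0) / (10.0 + 84.0) = 8.936 kΩ.
V_out = 27.7 × 8.936 / (143 + 8.936) = 27.7 × 8.936/151.9 = 1.63 V.

V_out ≈ 1.63 V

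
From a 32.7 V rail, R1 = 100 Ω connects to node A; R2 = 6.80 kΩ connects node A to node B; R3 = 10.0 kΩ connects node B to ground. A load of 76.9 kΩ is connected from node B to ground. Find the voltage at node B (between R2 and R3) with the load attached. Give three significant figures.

V ≈ 18.4 V

At node B, R3 is in parallel with the load: R3‖R_L = 8849 Ω.
Below node A the resistance is R2 + (R3‖R_L) = 15650 Ω, so V_A = 32.7 × 15650/15750 = 32.49 V.
Then V_B = V_A × (R3‖R_L)/(R2 + R3‖R_L) = 32.49 × 8849/15650 = 18.4 V.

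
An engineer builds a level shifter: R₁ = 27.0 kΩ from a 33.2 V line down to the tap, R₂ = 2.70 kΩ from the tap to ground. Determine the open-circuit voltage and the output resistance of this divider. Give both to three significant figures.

V_th is the open-circuit tap voltage: 33.2 × 2.70/(27.0 + 2.70) = 3.02 V.
With the supply zeroed, R₁ and R₂ appear in parallel from the tap: R_th = R₁‖R₂ = (27.0 × 2.70)/29.70 = 2.45 kΩ.

V_th = 3.02 V, R_th = 2.45 kΩ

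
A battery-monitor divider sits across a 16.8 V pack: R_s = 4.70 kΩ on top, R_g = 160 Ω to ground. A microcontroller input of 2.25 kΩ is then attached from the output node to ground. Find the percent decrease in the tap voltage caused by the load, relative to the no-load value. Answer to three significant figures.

The divider's output (Thévenin) resistance is R_s‖R_g = 154.7 Ω.
Fractional drop under load = R_th/(R_th + R_L) = 154.7 / (154.7 + 2250) = 0.06434.
So the output falls by 6.43 %.

6.43 %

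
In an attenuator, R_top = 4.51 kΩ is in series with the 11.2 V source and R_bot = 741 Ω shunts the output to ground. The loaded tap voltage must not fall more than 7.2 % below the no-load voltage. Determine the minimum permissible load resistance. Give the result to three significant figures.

R_L(min) ≈ 8.20 kΩ

Output resistance R_th = R_top‖R_bot = (4510 × 741)/5251 = 636.4 Ω.
The fractional drop is R_th/(R_th + R_L); requiring this ≤ 0.0720 gives R_L ≥ R_th(1/0.0720 − 1) = 636.4 × 12.89 = 8.20 kΩ.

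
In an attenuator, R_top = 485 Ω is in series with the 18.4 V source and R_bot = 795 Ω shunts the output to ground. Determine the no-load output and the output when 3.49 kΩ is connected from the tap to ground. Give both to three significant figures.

Open-circuit: V = 18.4 × 795/(485 + 795) = 11.4 V.
With the load, R_bot becomes R_bot‖R_L = 647.5 Ω, so V = 18.4 × 647.5/1133 = 10.5 V.

Unloaded: 11.4 V; loaded: 10.5 V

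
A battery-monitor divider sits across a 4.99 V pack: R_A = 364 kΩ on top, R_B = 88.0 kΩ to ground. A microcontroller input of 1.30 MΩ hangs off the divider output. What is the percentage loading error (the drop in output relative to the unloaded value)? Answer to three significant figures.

The divider's output (Thévenin) resistance is R_A‖R_B = 70.87 kΩ.
Fractional drop under load = R_th/(R_th + R_L) = 70.87 / (70.87 + 1300) = 0.05170.
So the output falls by 5.17 %.

5.17 %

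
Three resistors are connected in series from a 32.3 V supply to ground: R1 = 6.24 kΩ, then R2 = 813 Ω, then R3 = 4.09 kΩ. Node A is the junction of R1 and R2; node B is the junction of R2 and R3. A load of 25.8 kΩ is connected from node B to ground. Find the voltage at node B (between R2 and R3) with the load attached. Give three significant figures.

At node B, R3 is in parallel with the load: R3‖R_L = 3530 Ω.
Below node A the resistance is R2 + (R3‖R_L) = 4343 Ω, so V_A = 32.3 × 4343/10580 = 13.26 V.
Then V_B = V_A × (R3‖R_L)/(R2 + R3‖R_L) = 13.26 × 3530/4343 = 10.8 V.

V ≈ 10.8 V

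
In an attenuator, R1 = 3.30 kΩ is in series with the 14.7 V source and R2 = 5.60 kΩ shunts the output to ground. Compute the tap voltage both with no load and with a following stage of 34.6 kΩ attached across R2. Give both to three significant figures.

Open-circuit: V = 14.7 × 5.60/(3.30 + 5.60) = 9.25 V.
With the load, R2 becomes R2‖R_L = 4.820 kΩ, so V = 14.7 × 4.820/8.120 = 8.73 V.

Unloaded: 9.25 V; loaded: 8.73 V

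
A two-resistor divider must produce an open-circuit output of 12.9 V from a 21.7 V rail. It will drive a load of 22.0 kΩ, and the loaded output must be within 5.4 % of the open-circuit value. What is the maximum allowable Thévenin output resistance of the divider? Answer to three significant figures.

Loading drop = R_th/(R_th + R_L) ≤ 0.0540, so R_th ≤ R_L · ε/(1−ε) = 22.0 kΩ × 0.0540/0.9460 = 1.26 kΩ.

R_th ≤ 1.26 kΩ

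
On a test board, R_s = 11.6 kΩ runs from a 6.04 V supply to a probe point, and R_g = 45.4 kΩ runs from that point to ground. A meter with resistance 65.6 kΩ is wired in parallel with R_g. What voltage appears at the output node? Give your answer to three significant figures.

V_out ≈ 4.22 V

The load sits in parallel with R_g: R_g‖R_L = (45.4 × 65.6) / (45.4 + 65.6) = 26.83 kΩ.
V_out = 6.04 × 26.83 / (11.6 + 26.83) = 6.04 × 26.83/38.43 = 4.22 V.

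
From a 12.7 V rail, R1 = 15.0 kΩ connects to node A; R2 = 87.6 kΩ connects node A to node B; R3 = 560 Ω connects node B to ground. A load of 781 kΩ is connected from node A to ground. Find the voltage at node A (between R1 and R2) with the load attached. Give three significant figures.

Below node A the series string R2+R3 = 88160 Ω sits in parallel with the 781000 Ω load: 79220 Ω.
V_A = 12.7 × 79220/(15000 + 79220) = 10.7 V.

V ≈ 10.7 V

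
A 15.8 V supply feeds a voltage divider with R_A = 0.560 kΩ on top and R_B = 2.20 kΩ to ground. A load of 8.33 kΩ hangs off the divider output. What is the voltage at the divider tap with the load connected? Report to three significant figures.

V_out ≈ 12.0 V

The load sits in parallel with R_B: R_B‖R_L = (2200 × 8330) / (2200 + 8330) = 1740 Ω.
V_out = 15.8 × 1740 / (560 + 1740) = 15.8 × 1740/2300 = 12.0 V.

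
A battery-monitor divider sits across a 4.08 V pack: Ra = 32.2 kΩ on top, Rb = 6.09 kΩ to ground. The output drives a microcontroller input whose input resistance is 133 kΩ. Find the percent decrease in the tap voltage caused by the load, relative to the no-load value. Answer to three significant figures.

3.71 %

The divider's output (Thévenin) resistance is Ra‖Rb = 5.121 kΩ.
Fractional drop under load = R_th/(R_th + R_L) = 5.121 / (5.121 + 133) = 0.03708.
So the output falls by 3.71 %.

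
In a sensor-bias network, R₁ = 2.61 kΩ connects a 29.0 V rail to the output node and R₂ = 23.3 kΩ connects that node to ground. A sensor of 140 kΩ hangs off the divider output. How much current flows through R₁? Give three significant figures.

I ≈ 1.28 mA

R₂‖R_L = 19.98 kΩ, so the source sees R₁ + R₂‖R_L = 22.59 kΩ.
I = 29.0 V / 22.59 kΩ = 1.28 mA.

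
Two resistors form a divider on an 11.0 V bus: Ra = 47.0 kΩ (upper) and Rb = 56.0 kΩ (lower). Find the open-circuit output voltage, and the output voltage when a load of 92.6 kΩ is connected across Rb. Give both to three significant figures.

Open-circuit: V = 11.0 × 56.0/(47.0 + 56.0) = 5.98 V.
With the load, Rb becomes Rb‖R_L = 34.90 kΩ, so V = 11.0 × 34.90/81.90 = 4.69 V.

Unloaded: 5.98 V; loaded: 4.69 V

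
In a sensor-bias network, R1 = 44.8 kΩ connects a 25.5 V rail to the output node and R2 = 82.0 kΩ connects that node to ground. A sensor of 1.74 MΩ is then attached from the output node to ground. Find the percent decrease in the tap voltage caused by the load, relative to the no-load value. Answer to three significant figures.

1.64 %

The divider's output (Thévenin) resistance is R1‖R2 = 28.97 kΩ.
Fractional drop under load = R_th/(R_th + R_L) = 28.97 / (28.97 + 1740) = 0.01638.
So the output falls by 1.64 %.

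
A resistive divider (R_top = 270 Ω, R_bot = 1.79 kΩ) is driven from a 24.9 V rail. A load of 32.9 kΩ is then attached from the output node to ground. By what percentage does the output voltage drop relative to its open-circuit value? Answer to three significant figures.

0.708 %

The divider's output (Thévenin) resistance is R_top‖R_bot = 234.6 Ω.
Fractional drop under load = R_th/(R_th + R_L) = 234.6 / (234.6 + 32900) = 0.007081.
So the output falls by 0.708 %.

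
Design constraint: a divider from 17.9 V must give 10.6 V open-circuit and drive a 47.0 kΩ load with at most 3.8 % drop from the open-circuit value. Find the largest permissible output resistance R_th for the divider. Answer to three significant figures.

Loading drop = R_th/(R_th + R_L) ≤ 0.0380, so R_th ≤ R_L · ε/(1−ε) = 47.0 kΩ × 0.0380/0.9620 = 1.86 kΩ.

R_th ≤ 1.86 kΩ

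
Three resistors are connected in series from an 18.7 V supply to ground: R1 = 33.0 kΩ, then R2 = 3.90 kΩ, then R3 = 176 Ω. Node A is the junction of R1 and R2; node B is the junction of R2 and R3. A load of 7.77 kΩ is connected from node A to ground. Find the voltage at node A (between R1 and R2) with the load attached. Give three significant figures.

Below node A the series string R2+R3 = 4076 Ω sits in parallel with the 7770 Ω load: 2674 Ω.
V_A = 18.7 × 2674/(33000 + 2674) = 1.40 V.

V ≈ 1.40 V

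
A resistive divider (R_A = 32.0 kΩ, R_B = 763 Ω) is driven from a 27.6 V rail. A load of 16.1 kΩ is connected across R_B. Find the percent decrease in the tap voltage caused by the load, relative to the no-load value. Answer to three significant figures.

4.42 %

The divider's output (Thévenin) resistance is R_A‖R_B = 745.2 Ω.
Fractional drop under load = R_th/(R_th + R_L) = 745.2 / (745.2 + 16100) = 0.04424.
So the output falls by 4.42 %.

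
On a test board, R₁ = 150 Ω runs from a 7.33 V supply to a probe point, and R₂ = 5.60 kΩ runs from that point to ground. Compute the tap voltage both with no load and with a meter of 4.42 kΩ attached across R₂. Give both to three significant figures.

Unloaded: 7.14 V; loaded: 6.91 V

Open-circuit: V = 7.33 × 5600/(150 + 5600) = 7.14 V.
With the load, R₂ becomes R₂‖R_L = 2470 Ω, so V = 7.33 × 2470/2620 = 6.91 V.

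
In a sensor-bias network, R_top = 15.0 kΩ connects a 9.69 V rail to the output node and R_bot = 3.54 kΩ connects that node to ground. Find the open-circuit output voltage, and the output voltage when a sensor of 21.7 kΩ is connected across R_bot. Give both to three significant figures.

Open-circuit: V = 9.69 × 3.54/(15.0 + 3.54) = 1.85 V.
With the load, R_bot becomes R_bot‖R_L = 3.044 kΩ, so V = 9.69 × 3.044/18.04 = 1.63 V.

Unloaded: 1.85 V; loaded: 1.63 V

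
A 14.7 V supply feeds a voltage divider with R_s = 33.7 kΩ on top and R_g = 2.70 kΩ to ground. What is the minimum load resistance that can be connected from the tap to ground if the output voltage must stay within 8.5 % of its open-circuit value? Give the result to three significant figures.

R_L(min) ≈ 26.9 kΩ

Output resistance R_th = R_s‖R_g = (33.7 × 2.70)/36.40 = 2.500 kΩ.
The fractional drop is R_th/(R_th + R_L); requiring this ≤ 0.0850 gives R_L ≥ R_th(1/0.0850 − 1) = 2.500 × 10.76 = 26.9 kΩ.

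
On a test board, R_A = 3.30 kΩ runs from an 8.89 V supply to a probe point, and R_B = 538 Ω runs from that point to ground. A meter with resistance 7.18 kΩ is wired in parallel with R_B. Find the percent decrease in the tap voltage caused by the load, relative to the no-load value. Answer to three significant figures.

The divider's output (Thévenin) resistance is R_A‖R_B = 462.6 Ω.
Fractional drop under load = R_th/(R_th + R_L) = 462.6 / (462.6 + 7180) = 0.06053.
So the output falls by 6.05 %.

6.05 %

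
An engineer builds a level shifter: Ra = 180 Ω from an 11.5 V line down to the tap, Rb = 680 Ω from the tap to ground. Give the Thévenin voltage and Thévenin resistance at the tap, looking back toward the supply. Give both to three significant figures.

V_th is the open-circuit tap voltage: 11.5 × 680/(180 + 680) = 9.09 V.
With the supply zeroed, Ra and Rb appear in parallel from the tap: R_th = Ra‖Rb = (180 × 680)/860.0 = 142 Ω.

V_th = 9.09 V, R_th = 142 Ω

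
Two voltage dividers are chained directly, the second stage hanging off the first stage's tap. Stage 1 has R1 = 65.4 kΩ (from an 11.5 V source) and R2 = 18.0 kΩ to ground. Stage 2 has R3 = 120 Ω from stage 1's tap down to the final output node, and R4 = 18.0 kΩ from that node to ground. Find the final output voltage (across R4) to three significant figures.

Stage 2 presents R3+R4 = 18120 Ω as a load on stage 1's tap.
Stage 1's lower leg becomes R2‖(R3+R4) = 9030 Ω, so V_mid = 11.5 × 9030/74430 = 1.395 V.
Stage 2 is itself unloaded: V_out = V_mid × R4/(R3+R4) = 1.395 × 18000/18120 = 1.39 V.

V_out ≈ 1.39 V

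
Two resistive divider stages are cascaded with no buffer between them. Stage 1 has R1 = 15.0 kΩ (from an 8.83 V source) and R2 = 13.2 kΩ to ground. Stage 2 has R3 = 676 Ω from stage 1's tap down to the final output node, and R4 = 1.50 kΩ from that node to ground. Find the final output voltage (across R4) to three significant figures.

Stage 2 presents R3+R4 = 2176 Ω as a load on stage 1's tap.
Stage 1's lower leg becomes R2‖(R3+R4) = 1868 Ω, so V_mid = 8.83 × 1868/16870 = 0.9779 V.
Stage 2 is itself unloaded: V_out = V_mid × R4/(R3+R4) = 0.9779 × 1500/2176 = 0.674 V.

V_out ≈ 0.674 V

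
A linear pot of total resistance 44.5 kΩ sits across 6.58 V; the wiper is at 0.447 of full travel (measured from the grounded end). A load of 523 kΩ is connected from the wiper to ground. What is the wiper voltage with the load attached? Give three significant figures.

The wiper splits the pot into (1−α)R = 24.61 kΩ above and αR = 19.89 kΩ below.
Lower section ‖ load = 19.16 kΩ.
V_wiper = 6.58 × 19.16/(24.61 + 19.16) = 2.88 V.

V ≈ 2.88 V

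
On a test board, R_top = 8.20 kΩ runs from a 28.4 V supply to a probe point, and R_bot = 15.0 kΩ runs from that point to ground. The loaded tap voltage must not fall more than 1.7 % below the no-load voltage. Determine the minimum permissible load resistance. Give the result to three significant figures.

Output resistance R_th = R_top‖R_bot = (8.20 × 15.0)/23.20 = 5.302 kΩ.
The fractional drop is R_th/(R_th + R_L); requiring this ≤ 0.0170 gives R_L ≥ R_th(1/0.0170 − 1) = 5.302 × 57.82 = 307 kΩ.

R_L(min) ≈ 307 kΩ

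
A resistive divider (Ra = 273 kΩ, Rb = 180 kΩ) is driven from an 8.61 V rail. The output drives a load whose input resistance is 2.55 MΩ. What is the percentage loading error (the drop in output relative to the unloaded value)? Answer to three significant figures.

4.08 %

The divider's output (Thévenin) resistance is Ra‖Rb = 108.5 kΩ.
Fractional drop under load = R_th/(R_th + R_L) = 108.5 / (108.5 + 2550) = 0.04080.
So the output falls by 4.08 %.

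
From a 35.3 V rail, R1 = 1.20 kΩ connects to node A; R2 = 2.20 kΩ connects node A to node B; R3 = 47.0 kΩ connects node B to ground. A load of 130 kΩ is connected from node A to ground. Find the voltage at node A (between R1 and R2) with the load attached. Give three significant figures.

V ≈ 34.2 V

Below node A the series string R2+R3 = 49.20 kΩ sits in parallel with the 130 kΩ load: 35.69 kΩ.
V_A = 35.3 × 35.69/(1.20 + 35.69) = 34.2 V.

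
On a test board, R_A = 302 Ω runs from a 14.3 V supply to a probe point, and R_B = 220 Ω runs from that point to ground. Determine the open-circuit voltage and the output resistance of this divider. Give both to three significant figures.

V_th = 6.03 V, R_th = 127 Ω

V_th is the open-circuit tap voltage: 14.3 × 220/(302 + 220) = 6.03 V.
With the supply zeroed, R_A and R_B appear in parallel from the tap: R_th = R_A‖R_B = (302 × 220)/522.0 = 127 Ω.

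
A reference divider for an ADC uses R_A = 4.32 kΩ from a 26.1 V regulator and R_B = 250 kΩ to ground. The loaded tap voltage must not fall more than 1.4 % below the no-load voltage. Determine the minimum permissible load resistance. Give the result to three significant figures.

Output resistance R_th = R_A‖R_B = (4.32 × 250)/254.3 = 4.247 kΩ.
The fractional drop is R_th/(R_th + R_L); requiring this ≤ 0.0140 gives R_L ≥ R_th(1/0.0140 − 1) = 4.247 × 70.43 = 299 kΩ.

R_L(min) ≈ 299 kΩ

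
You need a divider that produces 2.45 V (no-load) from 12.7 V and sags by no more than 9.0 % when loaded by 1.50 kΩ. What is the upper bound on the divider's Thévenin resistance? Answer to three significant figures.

Loading drop = R_th/(R_th + R_L) ≤ 0.0900, so R_th ≤ R_L · ε/(1−ε) = 1.50 kΩ × 0.0900/0.9100 = 148 Ω.
(Any R1, R2 with R2/(R1+R2) = 0.193 and R1‖R2 ≤ 148 Ω will meet the spec.)

R_th ≤ 148 Ω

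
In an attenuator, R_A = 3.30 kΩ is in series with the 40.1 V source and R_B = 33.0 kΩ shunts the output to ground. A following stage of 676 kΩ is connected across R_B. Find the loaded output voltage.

The load sits in parallel with R_B: R_B‖R_L = (33.0 × 676) / (33.0 + 676) = 31.46 kΩ.
V_out = 40.1 × 31.46 / (3.30 + 31.46) = 40.1 × 31.46/34.76 = 36.3 V.

V_out ≈ 36.3 V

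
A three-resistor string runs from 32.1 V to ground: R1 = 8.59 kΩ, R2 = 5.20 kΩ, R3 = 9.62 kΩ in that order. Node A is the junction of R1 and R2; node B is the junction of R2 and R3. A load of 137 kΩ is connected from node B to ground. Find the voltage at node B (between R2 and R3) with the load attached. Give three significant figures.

At node B, R3 is in parallel with the load: R3‖R_L = 8.989 kΩ.
Below node A the resistance is R2 + (R3‖R_L) = 14.19 kΩ, so V_A = 32.1 × 14.19/22.78 = 19.99 V.
Then V_B = V_A × (R3‖R_L)/(R2 + R3‖R_L) = 19.99 × 8.989/14.19 = 12.7 V.

V ≈ 12.7 V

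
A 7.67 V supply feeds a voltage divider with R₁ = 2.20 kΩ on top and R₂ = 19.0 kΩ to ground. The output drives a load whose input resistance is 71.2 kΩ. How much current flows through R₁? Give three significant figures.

R₂‖R_L = 15.00 kΩ, so the source sees R₁ + R₂‖R_L = 17.20 kΩ.
I = 7.67 V / 17.20 kΩ = 0.446 mA.

I ≈ 0.446 mA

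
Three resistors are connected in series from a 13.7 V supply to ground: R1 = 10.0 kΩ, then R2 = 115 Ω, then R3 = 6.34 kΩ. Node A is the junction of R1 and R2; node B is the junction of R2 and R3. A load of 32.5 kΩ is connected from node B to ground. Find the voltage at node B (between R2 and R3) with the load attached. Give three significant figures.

V ≈ 4.71 V

At node B, R3 is in parallel with the load: R3‖R_L = 5305 Ω.
Below node A the resistance is R2 + (R3‖R_L) = 5420 Ω, so V_A = 13.7 × 5420/15420 = 4.815 V.
Then V_B = V_A × (R3‖R_L)/(R2 + R3‖R_L) = 4.815 × 5305/5420 = 4.71 V.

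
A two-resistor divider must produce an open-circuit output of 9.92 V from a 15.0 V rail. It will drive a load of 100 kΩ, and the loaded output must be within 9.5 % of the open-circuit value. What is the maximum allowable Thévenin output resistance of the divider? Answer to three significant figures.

R_th ≤ 10.5 kΩ

Loading drop = R_th/(R_th + R_L) ≤ 0.0950, so R_th ≤ R_L · ε/(1−ε) = 100 kΩ × 0.0950/0.9050 = 10.5 kΩ.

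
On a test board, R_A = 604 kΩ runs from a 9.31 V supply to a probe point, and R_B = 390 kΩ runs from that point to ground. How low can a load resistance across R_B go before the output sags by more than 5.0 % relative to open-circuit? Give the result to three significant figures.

R_L(min) ≈ 4.50 MΩ

Output resistance R_th = R_A‖R_B = (604 × 390)/994.0 = 237.0 kΩ.
The fractional drop is R_th/(R_th + R_L); requiring this ≤ 0.0500 gives R_L ≥ R_th(1/0.0500 − 1) = 237.0 × 19.00 = 4.50 MΩ.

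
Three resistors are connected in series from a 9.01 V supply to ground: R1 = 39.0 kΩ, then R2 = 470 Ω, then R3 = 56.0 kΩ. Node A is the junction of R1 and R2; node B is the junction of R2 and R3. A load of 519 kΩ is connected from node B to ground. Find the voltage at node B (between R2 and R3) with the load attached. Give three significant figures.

V ≈ 5.06 V

At node B, R3 is in parallel with the load: R3‖R_L = 50550 Ω.
Below node A the resistance is R2 + (R3‖R_L) = 51020 Ω, so V_A = 9.01 × 51020/90020 = 5.106 V.
Then V_B = V_A × (R3‖R_L)/(R2 + R3‖R_L) = 5.106 × 50550/51020 = 5.06 V.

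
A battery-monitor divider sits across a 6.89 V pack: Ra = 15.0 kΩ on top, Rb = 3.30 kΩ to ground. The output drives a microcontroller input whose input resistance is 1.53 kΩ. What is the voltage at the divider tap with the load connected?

The load sits in parallel with Rb: Rb‖R_L = (3.30 × 1.53) / (3.30 + 1.53) = 1.045 kΩ.
V_out = 6.89 × 1.045 / (15.0 + 1.045) = 6.89 × 1.045/16.05 = 0.449 V.
(Unloaded it would have been 1.24 V.)

V_out ≈ 0.449 V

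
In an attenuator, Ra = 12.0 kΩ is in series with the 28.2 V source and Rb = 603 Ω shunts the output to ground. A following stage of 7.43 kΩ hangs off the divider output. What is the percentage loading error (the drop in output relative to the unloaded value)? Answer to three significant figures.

The divider's output (Thévenin) resistance is Ra‖Rb = 574.1 Ω.
Fractional drop under load = R_th/(R_th + R_L) = 574.1 / (574.1 + 7430) = 0.07173.
So the output falls by 7.17 %.

7.17 %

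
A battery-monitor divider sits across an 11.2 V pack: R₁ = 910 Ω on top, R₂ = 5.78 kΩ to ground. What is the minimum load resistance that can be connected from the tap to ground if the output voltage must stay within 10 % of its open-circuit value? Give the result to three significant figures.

R_L(min) ≈ 7.08 kΩ

Output resistance R_th = R₁‖R₂ = (910 × 5780)/6690 = 786.2 Ω.
The fractional drop is R_th/(R_th + R_L); requiring this ≤ 0.100 gives R_L ≥ R_th(1/0.100 − 1) = 786.2 × 9.000 = 7.08 kΩ.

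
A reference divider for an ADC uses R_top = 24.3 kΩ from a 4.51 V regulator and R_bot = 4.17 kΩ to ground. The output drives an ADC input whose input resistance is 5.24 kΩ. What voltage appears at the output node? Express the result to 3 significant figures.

The load sits in parallel with R_bot: R_bot‖R_L = (4.17 × 5.24) / (4.17 + 5.24) = 2.322 kΩ.
V_out = 4.51 × 2.322 / (24.3 + 2.322) = 4.51 × 2.322/26.62 = 0.393 V.

V_out ≈ 0.393 V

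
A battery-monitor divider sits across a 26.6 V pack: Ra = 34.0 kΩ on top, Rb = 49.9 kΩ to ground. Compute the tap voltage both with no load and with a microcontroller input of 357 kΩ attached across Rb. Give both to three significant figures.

Open-circuit: V = 26.6 × 49.9/(34.0 + 49.9) = 15.8 V.
With the load, Rb becomes Rb‖R_L = 43.78 kΩ, so V = 26.6 × 43.78/77.78 = 15.0 V.

Unloaded: 15.8 V; loaded: 15.0 V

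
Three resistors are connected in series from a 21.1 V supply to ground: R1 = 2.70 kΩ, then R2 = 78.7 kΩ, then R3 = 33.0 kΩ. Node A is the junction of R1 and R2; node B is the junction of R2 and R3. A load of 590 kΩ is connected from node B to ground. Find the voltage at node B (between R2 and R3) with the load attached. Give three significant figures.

At node B, R3 is in parallel with the load: R3‖R_L = 31.25 kΩ.
Below node A the resistance is R2 + (R3‖R_L) = 110.0 kΩ, so V_A = 21.1 × 110.0/112.7 = 20.59 V.
Then V_B = V_A × (R3‖R_L)/(R2 + R3‖R_L) = 20.59 × 31.25/110.0 = 5.85 V.

V ≈ 5.85 V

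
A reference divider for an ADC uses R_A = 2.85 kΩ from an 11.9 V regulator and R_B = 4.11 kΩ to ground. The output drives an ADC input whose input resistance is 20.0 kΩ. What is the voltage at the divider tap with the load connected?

The load sits in parallel with R_B: R_B‖R_L = (4.11 × 20.0) / (4.11 + 20.0) = 3.409 kΩ.
V_out = 11.9 × 3.409 / (2.85 + 3.409) = 11.9 × 3.409/6.259 = 6.48 V.

V_out ≈ 6.48 V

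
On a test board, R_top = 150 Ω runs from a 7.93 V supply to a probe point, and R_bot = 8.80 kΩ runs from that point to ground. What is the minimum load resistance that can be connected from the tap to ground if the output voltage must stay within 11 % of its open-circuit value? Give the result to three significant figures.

Output resistance R_th = R_top‖R_bot = (150 × 8800)/8950 = 147.5 Ω.
The fractional drop is R_th/(R_th + R_L); requiring this ≤ 0.110 gives R_L ≥ R_th(1/0.110 − 1) = 147.5 × 8.091 = 1.19 kΩ.

R_L(min) ≈ 1.19 kΩ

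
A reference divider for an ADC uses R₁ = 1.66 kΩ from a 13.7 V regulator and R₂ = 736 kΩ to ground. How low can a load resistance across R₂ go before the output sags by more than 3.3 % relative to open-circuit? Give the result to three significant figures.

Output resistance R_th = R₁‖R₂ = (1.66 × 736)/737.7 = 1.656 kΩ.
The fractional drop is R_th/(R_th + R_L); requiring this ≤ 0.0330 gives R_L ≥ R_th(1/0.0330 − 1) = 1.656 × 29.30 = 48.5 kΩ.

R_L(min) ≈ 48.5 kΩ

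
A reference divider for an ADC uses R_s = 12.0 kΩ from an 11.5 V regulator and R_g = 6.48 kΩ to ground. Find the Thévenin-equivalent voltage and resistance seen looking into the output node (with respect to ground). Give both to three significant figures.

V_th = 4.03 V, R_th = 4.21 kΩ

V_th is the open-circuit tap voltage: 11.5 × 6.48/(12.0 + 6.48) = 4.03 V.
With the supply zeroed, R_s and R_g appear in parallel from the tap: R_th = R_s‖R_g = (12.0 × 6.48)/18.48 = 4.21 kΩ.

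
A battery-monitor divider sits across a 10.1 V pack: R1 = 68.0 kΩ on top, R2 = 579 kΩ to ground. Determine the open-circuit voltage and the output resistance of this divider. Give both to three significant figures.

V_th = 9.04 V, R_th = 60.9 kΩ

V_th is the open-circuit tap voltage: 10.1 × 579/(68.0 + 579) = 9.04 V.
With the supply zeroed, R1 and R2 appear in parallel from the tap: R_th = R1‖R2 = (68.0 × 579)/647.0 = 60.9 kΩ.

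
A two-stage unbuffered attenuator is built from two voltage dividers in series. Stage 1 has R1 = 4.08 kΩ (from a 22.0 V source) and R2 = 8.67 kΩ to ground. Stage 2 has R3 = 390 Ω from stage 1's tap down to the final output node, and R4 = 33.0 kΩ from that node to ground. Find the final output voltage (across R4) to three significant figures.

V_out ≈ 13.7 V

Stage 2 presents R3+R4 = 33390 Ω as a load on stage 1's tap.
Stage 1's lower leg becomes R2‖(R3+R4) = 6883 Ω, so V_mid = 22.0 × 6883/10960 = 13.81 V.
Stage 2 is itself unloaded: V_out = V_mid × R4/(R3+R4) = 13.81 × 33000/33390 = 13.7 V.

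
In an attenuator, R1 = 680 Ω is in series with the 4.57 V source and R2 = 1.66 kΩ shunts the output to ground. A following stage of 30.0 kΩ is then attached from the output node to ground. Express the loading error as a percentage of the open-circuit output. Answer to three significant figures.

1.58 %

The divider's output (Thévenin) resistance is R1‖R2 = 482.4 Ω.
Fractional drop under load = R_th/(R_th + R_L) = 482.4 / (482.4 + 30000) = 0.01583.
So the output falls by 1.58 %.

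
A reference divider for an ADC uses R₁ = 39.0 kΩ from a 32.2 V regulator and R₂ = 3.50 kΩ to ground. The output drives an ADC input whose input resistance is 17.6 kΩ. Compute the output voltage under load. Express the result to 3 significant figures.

The load sits in parallel with R₂: R₂‖R_L = (3.50 × 17.6) / (3.50 + 17.6) = 2.919 kΩ.
V_out = 32.2 × 2.919 / (39.0 + 2.919) = 32.2 × 2.919/41.92 = 2.24 V.

V_out ≈ 2.24 V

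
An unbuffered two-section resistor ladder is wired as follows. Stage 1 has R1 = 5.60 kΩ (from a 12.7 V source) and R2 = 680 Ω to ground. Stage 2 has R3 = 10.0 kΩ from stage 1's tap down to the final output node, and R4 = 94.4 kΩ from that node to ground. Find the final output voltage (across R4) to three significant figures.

V_out ≈ 1.24 V

Stage 2 presents R3+R4 = 104400 Ω as a load on stage 1's tap.
Stage 1's lower leg becomes R2‖(R3+R4) = 675.6 Ω, so V_mid = 12.7 × 675.6/6276 = 1.367 V.
Stage 2 is itself unloaded: V_out = V_mid × R4/(R3+R4) = 1.367 × 94400/104400 = 1.24 V.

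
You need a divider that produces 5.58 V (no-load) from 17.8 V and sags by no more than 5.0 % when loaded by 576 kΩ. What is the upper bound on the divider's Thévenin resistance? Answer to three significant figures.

Loading drop = R_th/(R_th + R_L) ≤ 0.0500, so R_th ≤ R_L · ε/(1−ε) = 576 kΩ × 0.0500/0.9500 = 30.3 kΩ.

R_th ≤ 30.3 kΩ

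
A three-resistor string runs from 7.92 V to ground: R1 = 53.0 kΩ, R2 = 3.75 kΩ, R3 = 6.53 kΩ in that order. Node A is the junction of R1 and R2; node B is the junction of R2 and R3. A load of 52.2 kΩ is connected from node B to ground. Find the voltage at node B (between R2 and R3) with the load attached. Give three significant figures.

At node B, R3 is in parallel with the load: R3‖R_L = 5.804 kΩ.
Below node A the resistance is R2 + (R3‖R_L) = 9.554 kΩ, so V_A = 7.92 × 9.554/62.55 = 1.210 V.
Then V_B = V_A × (R3‖R_L)/(R2 + R3‖R_L) = 1.210 × 5.804/9.554 = 0.735 V.

V ≈ 0.735 V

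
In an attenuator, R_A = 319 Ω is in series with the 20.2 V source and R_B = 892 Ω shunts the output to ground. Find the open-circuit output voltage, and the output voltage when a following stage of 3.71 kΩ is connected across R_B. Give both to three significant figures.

Unloaded: 14.9 V; loaded: 14.0 V

Open-circuit: V = 20.2 × 892/(319 + 892) = 14.9 V.
With the load, R_B becomes R_B‖R_L = 719.1 Ω, so V = 20.2 × 719.1/1038 = 14.0 V.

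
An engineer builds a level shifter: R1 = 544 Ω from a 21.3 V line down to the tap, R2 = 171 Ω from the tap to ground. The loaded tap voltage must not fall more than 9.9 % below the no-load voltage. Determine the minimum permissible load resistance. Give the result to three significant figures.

Output resistance R_th = R1‖R2 = (544 × 171)/715.0 = 130.1 Ω.
The fractional drop is R_th/(R_th + R_L); requiring this ≤ 0.0990 gives R_L ≥ R_th(1/0.0990 − 1) = 130.1 × 9.101 = 1.18 kΩ.

R_L(min) ≈ 1.18 kΩ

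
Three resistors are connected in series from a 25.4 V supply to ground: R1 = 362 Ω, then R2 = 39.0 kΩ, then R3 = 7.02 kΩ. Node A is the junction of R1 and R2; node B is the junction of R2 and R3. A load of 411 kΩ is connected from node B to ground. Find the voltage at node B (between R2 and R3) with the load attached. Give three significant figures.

V ≈ 3.79 V

At node B, R3 is in parallel with the load: R3‖R_L = 6902 Ω.
Below node A the resistance is R2 + (R3‖R_L) = 45900 Ω, so V_A = 25.4 × 45900/46260 = 25.20 V.
Then V_B = V_A × (R3‖R_L)/(R2 + R3‖R_L) = 25.20 × 6902/45900 = 3.79 V.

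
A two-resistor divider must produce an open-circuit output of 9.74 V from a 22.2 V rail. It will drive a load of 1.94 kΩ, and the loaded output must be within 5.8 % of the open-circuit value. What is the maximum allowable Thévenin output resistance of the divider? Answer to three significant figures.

Loading drop = R_th/(R_th + R_L) ≤ 0.0580, so R_th ≤ R_L · ε/(1−ε) = 1.94 kΩ × 0.0580/0.9420 = 119 Ω.

R_th ≤ 119 Ω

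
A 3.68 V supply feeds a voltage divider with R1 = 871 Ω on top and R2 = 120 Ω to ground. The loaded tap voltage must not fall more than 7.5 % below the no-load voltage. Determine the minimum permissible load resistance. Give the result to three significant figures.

Output resistance R_th = R1‖R2 = (871 × 120)/991.0 = 105.5 Ω.
The fractional drop is R_th/(R_th + R_L); requiring this ≤ 0.0750 gives R_L ≥ R_th(1/0.0750 − 1) = 105.5 × 12.33 = 1.30 kΩ.

R_L(min) ≈ 1.30 kΩ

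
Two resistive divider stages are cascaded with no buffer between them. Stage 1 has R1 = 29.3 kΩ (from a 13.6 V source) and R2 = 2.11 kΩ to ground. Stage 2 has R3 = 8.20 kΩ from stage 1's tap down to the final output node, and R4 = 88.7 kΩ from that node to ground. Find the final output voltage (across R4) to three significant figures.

V_out ≈ 0.820 V

Stage 2 presents R3+R4 = 96.90 kΩ as a load on stage 1's tap.
Stage 1's lower leg becomes R2‖(R3+R4) = 2.065 kΩ, so V_mid = 13.6 × 2.065/31.37 = 0.8954 V.
Stage 2 is itself unloaded: V_out = V_mid × R4/(R3+R4) = 0.8954 × 88.7/96.90 = 0.820 V.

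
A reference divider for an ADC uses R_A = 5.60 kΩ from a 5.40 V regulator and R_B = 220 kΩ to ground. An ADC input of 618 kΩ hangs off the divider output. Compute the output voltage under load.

V_out ≈ 5.22 V

The load sits in parallel with R_B: R_B‖R_L = (220 × 618) / (220 + 618) = 162.2 kΩ.
V_out = 5.40 × 162.2 / (5.60 + 162.2) = 5.40 × 162.2/167.8 = 5.22 V.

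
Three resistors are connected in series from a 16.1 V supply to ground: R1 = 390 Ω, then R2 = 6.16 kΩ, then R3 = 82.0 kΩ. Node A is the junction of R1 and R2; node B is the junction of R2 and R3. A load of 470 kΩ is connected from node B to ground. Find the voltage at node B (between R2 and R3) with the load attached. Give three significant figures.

At node B, R3 is in parallel with the load: R3‖R_L = 69820 Ω.
Below node A the resistance is R2 + (R3‖R_L) = 75980 Ω, so V_A = 16.1 × 75980/76370 = 16.02 V.
Then V_B = V_A × (R3‖R_L)/(R2 + R3‖R_L) = 16.02 × 69820/75980 = 14.7 V.

V ≈ 14.7 V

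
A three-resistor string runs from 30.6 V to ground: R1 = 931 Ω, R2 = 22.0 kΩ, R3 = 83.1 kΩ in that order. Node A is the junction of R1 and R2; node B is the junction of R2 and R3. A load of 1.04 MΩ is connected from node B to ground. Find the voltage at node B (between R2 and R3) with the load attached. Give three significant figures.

At node B, R3 is in parallel with the load: R3‖R_L = 76950 Ω.
Below node A the resistance is R2 + (R3‖R_L) = 98950 Ω, so V_A = 30.6 × 98950/99880 = 30.31 V.
Then V_B = V_A × (R3‖R_L)/(R2 + R3‖R_L) = 30.31 × 76950/98950 = 23.6 V.

V ≈ 23.6 V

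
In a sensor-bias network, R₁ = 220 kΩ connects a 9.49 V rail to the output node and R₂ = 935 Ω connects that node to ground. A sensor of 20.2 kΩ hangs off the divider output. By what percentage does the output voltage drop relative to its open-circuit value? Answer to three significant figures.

The divider's output (Thévenin) resistance is R₁‖R₂ = 931.0 Ω.
Fractional drop under load = R_th/(R_th + R_L) = 931.0 / (931.0 + 20200) = 0.04406.
So the output falls by 4.41 %.

4.41 %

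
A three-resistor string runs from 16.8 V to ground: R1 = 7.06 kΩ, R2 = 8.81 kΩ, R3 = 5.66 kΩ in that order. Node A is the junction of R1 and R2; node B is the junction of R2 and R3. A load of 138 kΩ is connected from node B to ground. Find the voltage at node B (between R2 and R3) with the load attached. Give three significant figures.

V ≈ 4.29 V

At node B, R3 is in parallel with the load: R3‖R_L = 5.437 kΩ.
Below node A the resistance is R2 + (R3‖R_L) = 14.25 kΩ, so V_A = 16.8 × 14.25/21.31 = 11.23 V.
Then V_B = V_A × (R3‖R_L)/(R2 + R3‖R_L) = 11.23 × 5.437/14.25 = 4.29 V.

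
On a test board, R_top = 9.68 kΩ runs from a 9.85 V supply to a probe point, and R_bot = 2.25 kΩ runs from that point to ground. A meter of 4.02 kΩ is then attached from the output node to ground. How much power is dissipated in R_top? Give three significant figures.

Total resistance from the source is R_top + (R_bot‖R_L) = 11.12 kΩ, so I = 9.85/11.12 kΩ = 0.8856 mA.
P = I²·R_top = (0.8856 mA)² × 9.68 kΩ = 7.59 mW.

P ≈ 7.59 mW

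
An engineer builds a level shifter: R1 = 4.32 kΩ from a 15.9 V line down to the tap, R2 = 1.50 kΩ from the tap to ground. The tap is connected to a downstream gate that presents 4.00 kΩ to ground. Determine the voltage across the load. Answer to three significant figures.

The load sits in parallel with R2: R2‖R_L = (1.50 × 4.00) / (1.50 + 4.00) = 1.091 kΩ.
V_out = 15.9 × 1.091 / (4.32 + 1.091) = 15.9 × 1.091/5.411 = 3.21 V.

V_out ≈ 3.21 V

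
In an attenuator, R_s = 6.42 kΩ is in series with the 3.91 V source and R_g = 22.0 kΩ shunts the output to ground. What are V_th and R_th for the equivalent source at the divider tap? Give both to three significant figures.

V_th = 3.03 V, R_th = 4.97 kΩ

V_th is the open-circuit tap voltage: 3.91 × 22.0/(6.42 + 22.0) = 3.03 V.
With the supply zeroed, R_s and R_g appear in parallel from the tap: R_th = R_s‖R_g = (6.42 × 22.0)/28.42 = 4.97 kΩ.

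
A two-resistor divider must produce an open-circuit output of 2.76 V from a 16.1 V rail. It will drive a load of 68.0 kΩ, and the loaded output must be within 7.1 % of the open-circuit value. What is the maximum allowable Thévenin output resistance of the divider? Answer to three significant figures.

R_th ≤ 5.20 kΩ

Loading drop = R_th/(R_th + R_L) ≤ 0.0710, so R_th ≤ R_L · ε/(1−ε) = 68.0 kΩ × 0.0710/0.9290 = 5.20 kΩ.
(Any R1, R2 with R2/(R1+R2) = 0.171 and R1‖R2 ≤ 5.20 kΩ will meet the spec.)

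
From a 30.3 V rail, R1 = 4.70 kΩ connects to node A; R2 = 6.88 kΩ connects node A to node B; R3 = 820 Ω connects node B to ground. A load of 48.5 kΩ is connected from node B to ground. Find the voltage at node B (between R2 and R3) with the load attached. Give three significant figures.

V ≈ 1.97 V

At node B, R3 is in parallel with the load: R3‖R_L = 806.4 Ω.
Below node A the resistance is R2 + (R3‖R_L) = 7686 Ω, so V_A = 30.3 × 7686/12390 = 18.80 V.
Then V_B = V_A × (R3‖R_L)/(R2 + R3‖R_L) = 18.80 × 806.4/7686 = 1.97 V.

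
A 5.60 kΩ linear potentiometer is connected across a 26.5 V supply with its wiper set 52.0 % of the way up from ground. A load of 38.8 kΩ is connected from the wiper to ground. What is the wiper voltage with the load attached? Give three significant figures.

V ≈ 13.3 V

The wiper splits the pot into (1−α)R = 2.688 kΩ above and αR = 2.912 kΩ below.
Lower section ‖ load = 2.709 kΩ.
V_wiper = 26.5 × 2.709/(2.688 + 2.709) = 13.3 V.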